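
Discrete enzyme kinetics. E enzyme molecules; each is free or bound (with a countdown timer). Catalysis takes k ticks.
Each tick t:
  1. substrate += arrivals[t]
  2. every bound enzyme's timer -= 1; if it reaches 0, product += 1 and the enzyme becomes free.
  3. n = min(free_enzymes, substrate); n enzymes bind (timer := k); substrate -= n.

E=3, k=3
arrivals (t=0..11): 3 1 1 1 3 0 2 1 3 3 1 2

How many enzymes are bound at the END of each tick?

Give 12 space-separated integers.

Answer: 3 3 3 3 3 3 3 3 3 3 3 3

Derivation:
t=0: arr=3 -> substrate=0 bound=3 product=0
t=1: arr=1 -> substrate=1 bound=3 product=0
t=2: arr=1 -> substrate=2 bound=3 product=0
t=3: arr=1 -> substrate=0 bound=3 product=3
t=4: arr=3 -> substrate=3 bound=3 product=3
t=5: arr=0 -> substrate=3 bound=3 product=3
t=6: arr=2 -> substrate=2 bound=3 product=6
t=7: arr=1 -> substrate=3 bound=3 product=6
t=8: arr=3 -> substrate=6 bound=3 product=6
t=9: arr=3 -> substrate=6 bound=3 product=9
t=10: arr=1 -> substrate=7 bound=3 product=9
t=11: arr=2 -> substrate=9 bound=3 product=9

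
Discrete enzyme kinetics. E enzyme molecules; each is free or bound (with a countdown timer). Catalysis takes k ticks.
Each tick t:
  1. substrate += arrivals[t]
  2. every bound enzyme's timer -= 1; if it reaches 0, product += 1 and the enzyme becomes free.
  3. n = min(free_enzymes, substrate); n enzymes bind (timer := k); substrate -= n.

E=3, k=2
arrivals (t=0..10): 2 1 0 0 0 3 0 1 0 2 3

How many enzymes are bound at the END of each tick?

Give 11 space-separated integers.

t=0: arr=2 -> substrate=0 bound=2 product=0
t=1: arr=1 -> substrate=0 bound=3 product=0
t=2: arr=0 -> substrate=0 bound=1 product=2
t=3: arr=0 -> substrate=0 bound=0 product=3
t=4: arr=0 -> substrate=0 bound=0 product=3
t=5: arr=3 -> substrate=0 bound=3 product=3
t=6: arr=0 -> substrate=0 bound=3 product=3
t=7: arr=1 -> substrate=0 bound=1 product=6
t=8: arr=0 -> substrate=0 bound=1 product=6
t=9: arr=2 -> substrate=0 bound=2 product=7
t=10: arr=3 -> substrate=2 bound=3 product=7

Answer: 2 3 1 0 0 3 3 1 1 2 3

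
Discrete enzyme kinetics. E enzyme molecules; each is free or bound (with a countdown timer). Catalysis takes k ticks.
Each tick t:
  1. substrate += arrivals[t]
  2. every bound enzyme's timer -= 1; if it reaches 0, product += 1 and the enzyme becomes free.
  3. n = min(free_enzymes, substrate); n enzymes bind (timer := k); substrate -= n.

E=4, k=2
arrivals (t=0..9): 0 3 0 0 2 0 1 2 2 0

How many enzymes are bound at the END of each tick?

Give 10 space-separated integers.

Answer: 0 3 3 0 2 2 1 3 4 2

Derivation:
t=0: arr=0 -> substrate=0 bound=0 product=0
t=1: arr=3 -> substrate=0 bound=3 product=0
t=2: arr=0 -> substrate=0 bound=3 product=0
t=3: arr=0 -> substrate=0 bound=0 product=3
t=4: arr=2 -> substrate=0 bound=2 product=3
t=5: arr=0 -> substrate=0 bound=2 product=3
t=6: arr=1 -> substrate=0 bound=1 product=5
t=7: arr=2 -> substrate=0 bound=3 product=5
t=8: arr=2 -> substrate=0 bound=4 product=6
t=9: arr=0 -> substrate=0 bound=2 product=8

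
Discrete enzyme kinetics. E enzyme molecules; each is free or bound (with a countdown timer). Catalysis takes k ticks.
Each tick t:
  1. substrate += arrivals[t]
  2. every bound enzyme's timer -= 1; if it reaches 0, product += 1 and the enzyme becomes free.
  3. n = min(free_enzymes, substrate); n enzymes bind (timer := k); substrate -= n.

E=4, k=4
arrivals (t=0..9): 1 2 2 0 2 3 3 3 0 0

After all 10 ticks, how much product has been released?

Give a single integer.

Answer: 7

Derivation:
t=0: arr=1 -> substrate=0 bound=1 product=0
t=1: arr=2 -> substrate=0 bound=3 product=0
t=2: arr=2 -> substrate=1 bound=4 product=0
t=3: arr=0 -> substrate=1 bound=4 product=0
t=4: arr=2 -> substrate=2 bound=4 product=1
t=5: arr=3 -> substrate=3 bound=4 product=3
t=6: arr=3 -> substrate=5 bound=4 product=4
t=7: arr=3 -> substrate=8 bound=4 product=4
t=8: arr=0 -> substrate=7 bound=4 product=5
t=9: arr=0 -> substrate=5 bound=4 product=7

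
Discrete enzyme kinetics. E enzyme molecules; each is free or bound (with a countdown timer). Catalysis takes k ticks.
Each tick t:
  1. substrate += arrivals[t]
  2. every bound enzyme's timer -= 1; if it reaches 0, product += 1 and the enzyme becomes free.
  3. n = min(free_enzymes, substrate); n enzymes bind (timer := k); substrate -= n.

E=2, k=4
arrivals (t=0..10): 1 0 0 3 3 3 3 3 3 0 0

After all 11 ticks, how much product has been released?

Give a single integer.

Answer: 3

Derivation:
t=0: arr=1 -> substrate=0 bound=1 product=0
t=1: arr=0 -> substrate=0 bound=1 product=0
t=2: arr=0 -> substrate=0 bound=1 product=0
t=3: arr=3 -> substrate=2 bound=2 product=0
t=4: arr=3 -> substrate=4 bound=2 product=1
t=5: arr=3 -> substrate=7 bound=2 product=1
t=6: arr=3 -> substrate=10 bound=2 product=1
t=7: arr=3 -> substrate=12 bound=2 product=2
t=8: arr=3 -> substrate=14 bound=2 product=3
t=9: arr=0 -> substrate=14 bound=2 product=3
t=10: arr=0 -> substrate=14 bound=2 product=3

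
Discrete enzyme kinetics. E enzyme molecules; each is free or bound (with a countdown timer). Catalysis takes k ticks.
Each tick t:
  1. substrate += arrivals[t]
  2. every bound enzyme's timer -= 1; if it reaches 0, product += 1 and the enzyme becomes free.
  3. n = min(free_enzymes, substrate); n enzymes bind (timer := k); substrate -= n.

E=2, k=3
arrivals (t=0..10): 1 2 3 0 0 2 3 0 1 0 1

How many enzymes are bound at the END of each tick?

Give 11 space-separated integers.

t=0: arr=1 -> substrate=0 bound=1 product=0
t=1: arr=2 -> substrate=1 bound=2 product=0
t=2: arr=3 -> substrate=4 bound=2 product=0
t=3: arr=0 -> substrate=3 bound=2 product=1
t=4: arr=0 -> substrate=2 bound=2 product=2
t=5: arr=2 -> substrate=4 bound=2 product=2
t=6: arr=3 -> substrate=6 bound=2 product=3
t=7: arr=0 -> substrate=5 bound=2 product=4
t=8: arr=1 -> substrate=6 bound=2 product=4
t=9: arr=0 -> substrate=5 bound=2 product=5
t=10: arr=1 -> substrate=5 bound=2 product=6

Answer: 1 2 2 2 2 2 2 2 2 2 2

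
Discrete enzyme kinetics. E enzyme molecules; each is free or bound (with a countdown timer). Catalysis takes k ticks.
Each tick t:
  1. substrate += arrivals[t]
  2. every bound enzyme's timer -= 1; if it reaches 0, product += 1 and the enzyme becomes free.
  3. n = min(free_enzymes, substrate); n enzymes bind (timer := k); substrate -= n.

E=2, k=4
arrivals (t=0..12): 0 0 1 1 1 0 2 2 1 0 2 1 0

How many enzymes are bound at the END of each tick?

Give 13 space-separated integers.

Answer: 0 0 1 2 2 2 2 2 2 2 2 2 2

Derivation:
t=0: arr=0 -> substrate=0 bound=0 product=0
t=1: arr=0 -> substrate=0 bound=0 product=0
t=2: arr=1 -> substrate=0 bound=1 product=0
t=3: arr=1 -> substrate=0 bound=2 product=0
t=4: arr=1 -> substrate=1 bound=2 product=0
t=5: arr=0 -> substrate=1 bound=2 product=0
t=6: arr=2 -> substrate=2 bound=2 product=1
t=7: arr=2 -> substrate=3 bound=2 product=2
t=8: arr=1 -> substrate=4 bound=2 product=2
t=9: arr=0 -> substrate=4 bound=2 product=2
t=10: arr=2 -> substrate=5 bound=2 product=3
t=11: arr=1 -> substrate=5 bound=2 product=4
t=12: arr=0 -> substrate=5 bound=2 product=4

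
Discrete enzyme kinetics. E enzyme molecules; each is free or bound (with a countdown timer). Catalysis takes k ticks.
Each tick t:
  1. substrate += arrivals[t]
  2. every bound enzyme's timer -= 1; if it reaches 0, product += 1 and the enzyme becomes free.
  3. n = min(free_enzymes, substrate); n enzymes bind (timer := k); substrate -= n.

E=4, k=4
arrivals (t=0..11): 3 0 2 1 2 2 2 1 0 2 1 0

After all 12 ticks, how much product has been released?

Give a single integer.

t=0: arr=3 -> substrate=0 bound=3 product=0
t=1: arr=0 -> substrate=0 bound=3 product=0
t=2: arr=2 -> substrate=1 bound=4 product=0
t=3: arr=1 -> substrate=2 bound=4 product=0
t=4: arr=2 -> substrate=1 bound=4 product=3
t=5: arr=2 -> substrate=3 bound=4 product=3
t=6: arr=2 -> substrate=4 bound=4 product=4
t=7: arr=1 -> substrate=5 bound=4 product=4
t=8: arr=0 -> substrate=2 bound=4 product=7
t=9: arr=2 -> substrate=4 bound=4 product=7
t=10: arr=1 -> substrate=4 bound=4 product=8
t=11: arr=0 -> substrate=4 bound=4 product=8

Answer: 8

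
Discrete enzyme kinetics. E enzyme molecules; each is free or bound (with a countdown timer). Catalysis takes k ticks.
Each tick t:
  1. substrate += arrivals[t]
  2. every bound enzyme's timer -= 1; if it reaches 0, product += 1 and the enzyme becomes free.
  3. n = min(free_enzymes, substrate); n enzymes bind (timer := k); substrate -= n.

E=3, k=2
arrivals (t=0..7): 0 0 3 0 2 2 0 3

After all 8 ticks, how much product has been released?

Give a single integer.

t=0: arr=0 -> substrate=0 bound=0 product=0
t=1: arr=0 -> substrate=0 bound=0 product=0
t=2: arr=3 -> substrate=0 bound=3 product=0
t=3: arr=0 -> substrate=0 bound=3 product=0
t=4: arr=2 -> substrate=0 bound=2 product=3
t=5: arr=2 -> substrate=1 bound=3 product=3
t=6: arr=0 -> substrate=0 bound=2 product=5
t=7: arr=3 -> substrate=1 bound=3 product=6

Answer: 6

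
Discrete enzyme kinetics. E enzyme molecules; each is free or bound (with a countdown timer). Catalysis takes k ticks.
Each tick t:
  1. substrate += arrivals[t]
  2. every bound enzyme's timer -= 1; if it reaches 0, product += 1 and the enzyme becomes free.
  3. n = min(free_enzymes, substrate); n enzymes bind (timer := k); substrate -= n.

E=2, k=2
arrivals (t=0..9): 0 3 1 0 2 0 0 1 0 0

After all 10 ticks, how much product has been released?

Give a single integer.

t=0: arr=0 -> substrate=0 bound=0 product=0
t=1: arr=3 -> substrate=1 bound=2 product=0
t=2: arr=1 -> substrate=2 bound=2 product=0
t=3: arr=0 -> substrate=0 bound=2 product=2
t=4: arr=2 -> substrate=2 bound=2 product=2
t=5: arr=0 -> substrate=0 bound=2 product=4
t=6: arr=0 -> substrate=0 bound=2 product=4
t=7: arr=1 -> substrate=0 bound=1 product=6
t=8: arr=0 -> substrate=0 bound=1 product=6
t=9: arr=0 -> substrate=0 bound=0 product=7

Answer: 7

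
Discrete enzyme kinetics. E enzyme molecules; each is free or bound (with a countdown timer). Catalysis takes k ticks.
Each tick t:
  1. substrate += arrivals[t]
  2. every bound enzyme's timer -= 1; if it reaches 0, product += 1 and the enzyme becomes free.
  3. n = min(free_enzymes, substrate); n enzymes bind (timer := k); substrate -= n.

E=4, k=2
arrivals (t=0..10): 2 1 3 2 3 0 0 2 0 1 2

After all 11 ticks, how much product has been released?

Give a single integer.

t=0: arr=2 -> substrate=0 bound=2 product=0
t=1: arr=1 -> substrate=0 bound=3 product=0
t=2: arr=3 -> substrate=0 bound=4 product=2
t=3: arr=2 -> substrate=1 bound=4 product=3
t=4: arr=3 -> substrate=1 bound=4 product=6
t=5: arr=0 -> substrate=0 bound=4 product=7
t=6: arr=0 -> substrate=0 bound=1 product=10
t=7: arr=2 -> substrate=0 bound=2 product=11
t=8: arr=0 -> substrate=0 bound=2 product=11
t=9: arr=1 -> substrate=0 bound=1 product=13
t=10: arr=2 -> substrate=0 bound=3 product=13

Answer: 13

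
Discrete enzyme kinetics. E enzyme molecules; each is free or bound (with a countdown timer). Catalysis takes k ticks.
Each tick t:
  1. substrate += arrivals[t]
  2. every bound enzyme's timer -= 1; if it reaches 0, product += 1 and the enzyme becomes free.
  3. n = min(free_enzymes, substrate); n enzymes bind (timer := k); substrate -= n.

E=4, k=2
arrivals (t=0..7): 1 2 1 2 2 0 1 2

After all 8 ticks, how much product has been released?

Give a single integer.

t=0: arr=1 -> substrate=0 bound=1 product=0
t=1: arr=2 -> substrate=0 bound=3 product=0
t=2: arr=1 -> substrate=0 bound=3 product=1
t=3: arr=2 -> substrate=0 bound=3 product=3
t=4: arr=2 -> substrate=0 bound=4 product=4
t=5: arr=0 -> substrate=0 bound=2 product=6
t=6: arr=1 -> substrate=0 bound=1 product=8
t=7: arr=2 -> substrate=0 bound=3 product=8

Answer: 8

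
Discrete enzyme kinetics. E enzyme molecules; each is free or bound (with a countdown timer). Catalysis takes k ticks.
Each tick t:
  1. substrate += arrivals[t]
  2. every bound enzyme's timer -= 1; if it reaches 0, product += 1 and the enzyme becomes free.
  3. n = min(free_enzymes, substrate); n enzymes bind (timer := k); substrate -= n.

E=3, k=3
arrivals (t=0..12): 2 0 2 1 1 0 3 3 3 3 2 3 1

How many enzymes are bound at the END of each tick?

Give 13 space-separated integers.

t=0: arr=2 -> substrate=0 bound=2 product=0
t=1: arr=0 -> substrate=0 bound=2 product=0
t=2: arr=2 -> substrate=1 bound=3 product=0
t=3: arr=1 -> substrate=0 bound=3 product=2
t=4: arr=1 -> substrate=1 bound=3 product=2
t=5: arr=0 -> substrate=0 bound=3 product=3
t=6: arr=3 -> substrate=1 bound=3 product=5
t=7: arr=3 -> substrate=4 bound=3 product=5
t=8: arr=3 -> substrate=6 bound=3 product=6
t=9: arr=3 -> substrate=7 bound=3 product=8
t=10: arr=2 -> substrate=9 bound=3 product=8
t=11: arr=3 -> substrate=11 bound=3 product=9
t=12: arr=1 -> substrate=10 bound=3 product=11

Answer: 2 2 3 3 3 3 3 3 3 3 3 3 3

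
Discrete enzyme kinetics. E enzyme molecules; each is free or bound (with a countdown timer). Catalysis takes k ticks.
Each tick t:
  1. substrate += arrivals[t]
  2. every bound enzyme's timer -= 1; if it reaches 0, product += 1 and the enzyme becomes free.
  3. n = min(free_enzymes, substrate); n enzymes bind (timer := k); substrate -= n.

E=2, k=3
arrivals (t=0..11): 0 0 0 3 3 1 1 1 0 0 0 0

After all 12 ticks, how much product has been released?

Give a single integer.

t=0: arr=0 -> substrate=0 bound=0 product=0
t=1: arr=0 -> substrate=0 bound=0 product=0
t=2: arr=0 -> substrate=0 bound=0 product=0
t=3: arr=3 -> substrate=1 bound=2 product=0
t=4: arr=3 -> substrate=4 bound=2 product=0
t=5: arr=1 -> substrate=5 bound=2 product=0
t=6: arr=1 -> substrate=4 bound=2 product=2
t=7: arr=1 -> substrate=5 bound=2 product=2
t=8: arr=0 -> substrate=5 bound=2 product=2
t=9: arr=0 -> substrate=3 bound=2 product=4
t=10: arr=0 -> substrate=3 bound=2 product=4
t=11: arr=0 -> substrate=3 bound=2 product=4

Answer: 4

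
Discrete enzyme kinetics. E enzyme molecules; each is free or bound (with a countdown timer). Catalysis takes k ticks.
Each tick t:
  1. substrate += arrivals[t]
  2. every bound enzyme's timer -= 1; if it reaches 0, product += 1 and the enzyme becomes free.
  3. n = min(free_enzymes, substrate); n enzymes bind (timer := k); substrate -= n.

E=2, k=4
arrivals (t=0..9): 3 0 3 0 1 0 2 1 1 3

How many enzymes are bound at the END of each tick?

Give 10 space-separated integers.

t=0: arr=3 -> substrate=1 bound=2 product=0
t=1: arr=0 -> substrate=1 bound=2 product=0
t=2: arr=3 -> substrate=4 bound=2 product=0
t=3: arr=0 -> substrate=4 bound=2 product=0
t=4: arr=1 -> substrate=3 bound=2 product=2
t=5: arr=0 -> substrate=3 bound=2 product=2
t=6: arr=2 -> substrate=5 bound=2 product=2
t=7: arr=1 -> substrate=6 bound=2 product=2
t=8: arr=1 -> substrate=5 bound=2 product=4
t=9: arr=3 -> substrate=8 bound=2 product=4

Answer: 2 2 2 2 2 2 2 2 2 2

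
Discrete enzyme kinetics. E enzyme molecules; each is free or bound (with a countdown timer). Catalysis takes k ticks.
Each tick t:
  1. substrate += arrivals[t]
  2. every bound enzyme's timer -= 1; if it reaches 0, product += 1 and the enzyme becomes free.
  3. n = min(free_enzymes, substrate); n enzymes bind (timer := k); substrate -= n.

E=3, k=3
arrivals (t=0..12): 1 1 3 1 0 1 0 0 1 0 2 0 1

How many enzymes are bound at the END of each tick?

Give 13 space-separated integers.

Answer: 1 2 3 3 3 3 3 2 2 1 3 2 3

Derivation:
t=0: arr=1 -> substrate=0 bound=1 product=0
t=1: arr=1 -> substrate=0 bound=2 product=0
t=2: arr=3 -> substrate=2 bound=3 product=0
t=3: arr=1 -> substrate=2 bound=3 product=1
t=4: arr=0 -> substrate=1 bound=3 product=2
t=5: arr=1 -> substrate=1 bound=3 product=3
t=6: arr=0 -> substrate=0 bound=3 product=4
t=7: arr=0 -> substrate=0 bound=2 product=5
t=8: arr=1 -> substrate=0 bound=2 product=6
t=9: arr=0 -> substrate=0 bound=1 product=7
t=10: arr=2 -> substrate=0 bound=3 product=7
t=11: arr=0 -> substrate=0 bound=2 product=8
t=12: arr=1 -> substrate=0 bound=3 product=8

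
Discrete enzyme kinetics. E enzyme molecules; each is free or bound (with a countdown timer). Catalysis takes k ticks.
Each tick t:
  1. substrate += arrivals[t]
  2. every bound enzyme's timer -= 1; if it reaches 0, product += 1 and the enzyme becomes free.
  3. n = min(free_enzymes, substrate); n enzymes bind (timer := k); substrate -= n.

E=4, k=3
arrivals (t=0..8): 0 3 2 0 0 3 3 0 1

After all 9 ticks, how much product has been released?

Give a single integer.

Answer: 8

Derivation:
t=0: arr=0 -> substrate=0 bound=0 product=0
t=1: arr=3 -> substrate=0 bound=3 product=0
t=2: arr=2 -> substrate=1 bound=4 product=0
t=3: arr=0 -> substrate=1 bound=4 product=0
t=4: arr=0 -> substrate=0 bound=2 product=3
t=5: arr=3 -> substrate=0 bound=4 product=4
t=6: arr=3 -> substrate=3 bound=4 product=4
t=7: arr=0 -> substrate=2 bound=4 product=5
t=8: arr=1 -> substrate=0 bound=4 product=8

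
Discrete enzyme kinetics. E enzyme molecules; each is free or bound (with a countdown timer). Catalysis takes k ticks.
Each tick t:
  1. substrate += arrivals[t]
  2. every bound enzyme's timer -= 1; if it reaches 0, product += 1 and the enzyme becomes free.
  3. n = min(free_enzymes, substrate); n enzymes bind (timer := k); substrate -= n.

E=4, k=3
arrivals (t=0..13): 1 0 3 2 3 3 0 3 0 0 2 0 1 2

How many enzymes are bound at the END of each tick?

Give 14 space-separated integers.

t=0: arr=1 -> substrate=0 bound=1 product=0
t=1: arr=0 -> substrate=0 bound=1 product=0
t=2: arr=3 -> substrate=0 bound=4 product=0
t=3: arr=2 -> substrate=1 bound=4 product=1
t=4: arr=3 -> substrate=4 bound=4 product=1
t=5: arr=3 -> substrate=4 bound=4 product=4
t=6: arr=0 -> substrate=3 bound=4 product=5
t=7: arr=3 -> substrate=6 bound=4 product=5
t=8: arr=0 -> substrate=3 bound=4 product=8
t=9: arr=0 -> substrate=2 bound=4 product=9
t=10: arr=2 -> substrate=4 bound=4 product=9
t=11: arr=0 -> substrate=1 bound=4 product=12
t=12: arr=1 -> substrate=1 bound=4 product=13
t=13: arr=2 -> substrate=3 bound=4 product=13

Answer: 1 1 4 4 4 4 4 4 4 4 4 4 4 4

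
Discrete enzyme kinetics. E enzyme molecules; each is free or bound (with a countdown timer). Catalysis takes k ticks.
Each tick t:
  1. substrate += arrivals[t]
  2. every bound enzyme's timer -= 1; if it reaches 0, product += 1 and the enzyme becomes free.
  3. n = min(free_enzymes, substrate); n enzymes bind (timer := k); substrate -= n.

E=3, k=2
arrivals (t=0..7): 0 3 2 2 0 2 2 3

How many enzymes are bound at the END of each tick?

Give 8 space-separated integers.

Answer: 0 3 3 3 3 3 3 3

Derivation:
t=0: arr=0 -> substrate=0 bound=0 product=0
t=1: arr=3 -> substrate=0 bound=3 product=0
t=2: arr=2 -> substrate=2 bound=3 product=0
t=3: arr=2 -> substrate=1 bound=3 product=3
t=4: arr=0 -> substrate=1 bound=3 product=3
t=5: arr=2 -> substrate=0 bound=3 product=6
t=6: arr=2 -> substrate=2 bound=3 product=6
t=7: arr=3 -> substrate=2 bound=3 product=9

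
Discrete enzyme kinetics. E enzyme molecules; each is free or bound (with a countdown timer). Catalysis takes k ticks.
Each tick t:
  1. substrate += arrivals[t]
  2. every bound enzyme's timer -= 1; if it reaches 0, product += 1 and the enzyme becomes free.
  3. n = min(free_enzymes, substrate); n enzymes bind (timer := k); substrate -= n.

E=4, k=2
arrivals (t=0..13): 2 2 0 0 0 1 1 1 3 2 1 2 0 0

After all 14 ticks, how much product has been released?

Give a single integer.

t=0: arr=2 -> substrate=0 bound=2 product=0
t=1: arr=2 -> substrate=0 bound=4 product=0
t=2: arr=0 -> substrate=0 bound=2 product=2
t=3: arr=0 -> substrate=0 bound=0 product=4
t=4: arr=0 -> substrate=0 bound=0 product=4
t=5: arr=1 -> substrate=0 bound=1 product=4
t=6: arr=1 -> substrate=0 bound=2 product=4
t=7: arr=1 -> substrate=0 bound=2 product=5
t=8: arr=3 -> substrate=0 bound=4 product=6
t=9: arr=2 -> substrate=1 bound=4 product=7
t=10: arr=1 -> substrate=0 bound=3 product=10
t=11: arr=2 -> substrate=0 bound=4 product=11
t=12: arr=0 -> substrate=0 bound=2 product=13
t=13: arr=0 -> substrate=0 bound=0 product=15

Answer: 15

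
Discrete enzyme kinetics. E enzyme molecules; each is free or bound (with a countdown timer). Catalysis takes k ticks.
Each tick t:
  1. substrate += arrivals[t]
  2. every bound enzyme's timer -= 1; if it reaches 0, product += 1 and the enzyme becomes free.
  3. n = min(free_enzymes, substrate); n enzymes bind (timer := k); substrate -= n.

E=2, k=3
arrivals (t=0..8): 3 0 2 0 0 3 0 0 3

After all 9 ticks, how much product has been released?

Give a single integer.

Answer: 4

Derivation:
t=0: arr=3 -> substrate=1 bound=2 product=0
t=1: arr=0 -> substrate=1 bound=2 product=0
t=2: arr=2 -> substrate=3 bound=2 product=0
t=3: arr=0 -> substrate=1 bound=2 product=2
t=4: arr=0 -> substrate=1 bound=2 product=2
t=5: arr=3 -> substrate=4 bound=2 product=2
t=6: arr=0 -> substrate=2 bound=2 product=4
t=7: arr=0 -> substrate=2 bound=2 product=4
t=8: arr=3 -> substrate=5 bound=2 product=4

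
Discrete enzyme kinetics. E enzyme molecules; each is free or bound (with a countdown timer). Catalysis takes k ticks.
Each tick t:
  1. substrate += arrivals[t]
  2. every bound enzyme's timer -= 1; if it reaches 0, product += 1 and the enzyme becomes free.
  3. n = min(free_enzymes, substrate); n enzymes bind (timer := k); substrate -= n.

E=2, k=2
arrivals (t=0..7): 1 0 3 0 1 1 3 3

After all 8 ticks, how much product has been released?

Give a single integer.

Answer: 5

Derivation:
t=0: arr=1 -> substrate=0 bound=1 product=0
t=1: arr=0 -> substrate=0 bound=1 product=0
t=2: arr=3 -> substrate=1 bound=2 product=1
t=3: arr=0 -> substrate=1 bound=2 product=1
t=4: arr=1 -> substrate=0 bound=2 product=3
t=5: arr=1 -> substrate=1 bound=2 product=3
t=6: arr=3 -> substrate=2 bound=2 product=5
t=7: arr=3 -> substrate=5 bound=2 product=5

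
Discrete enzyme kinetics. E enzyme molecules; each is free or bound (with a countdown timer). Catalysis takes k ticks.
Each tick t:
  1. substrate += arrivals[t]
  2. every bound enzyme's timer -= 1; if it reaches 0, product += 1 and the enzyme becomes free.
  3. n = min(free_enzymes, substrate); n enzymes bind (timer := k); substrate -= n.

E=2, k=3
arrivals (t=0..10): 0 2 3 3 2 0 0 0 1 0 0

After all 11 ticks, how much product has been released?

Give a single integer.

t=0: arr=0 -> substrate=0 bound=0 product=0
t=1: arr=2 -> substrate=0 bound=2 product=0
t=2: arr=3 -> substrate=3 bound=2 product=0
t=3: arr=3 -> substrate=6 bound=2 product=0
t=4: arr=2 -> substrate=6 bound=2 product=2
t=5: arr=0 -> substrate=6 bound=2 product=2
t=6: arr=0 -> substrate=6 bound=2 product=2
t=7: arr=0 -> substrate=4 bound=2 product=4
t=8: arr=1 -> substrate=5 bound=2 product=4
t=9: arr=0 -> substrate=5 bound=2 product=4
t=10: arr=0 -> substrate=3 bound=2 product=6

Answer: 6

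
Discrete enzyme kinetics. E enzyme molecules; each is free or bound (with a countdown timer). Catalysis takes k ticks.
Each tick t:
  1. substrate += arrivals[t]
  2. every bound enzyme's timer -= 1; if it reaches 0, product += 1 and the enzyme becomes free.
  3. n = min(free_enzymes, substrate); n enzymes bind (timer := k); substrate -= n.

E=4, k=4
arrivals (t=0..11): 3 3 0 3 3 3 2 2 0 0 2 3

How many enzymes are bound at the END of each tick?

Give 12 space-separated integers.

t=0: arr=3 -> substrate=0 bound=3 product=0
t=1: arr=3 -> substrate=2 bound=4 product=0
t=2: arr=0 -> substrate=2 bound=4 product=0
t=3: arr=3 -> substrate=5 bound=4 product=0
t=4: arr=3 -> substrate=5 bound=4 product=3
t=5: arr=3 -> substrate=7 bound=4 product=4
t=6: arr=2 -> substrate=9 bound=4 product=4
t=7: arr=2 -> substrate=11 bound=4 product=4
t=8: arr=0 -> substrate=8 bound=4 product=7
t=9: arr=0 -> substrate=7 bound=4 product=8
t=10: arr=2 -> substrate=9 bound=4 product=8
t=11: arr=3 -> substrate=12 bound=4 product=8

Answer: 3 4 4 4 4 4 4 4 4 4 4 4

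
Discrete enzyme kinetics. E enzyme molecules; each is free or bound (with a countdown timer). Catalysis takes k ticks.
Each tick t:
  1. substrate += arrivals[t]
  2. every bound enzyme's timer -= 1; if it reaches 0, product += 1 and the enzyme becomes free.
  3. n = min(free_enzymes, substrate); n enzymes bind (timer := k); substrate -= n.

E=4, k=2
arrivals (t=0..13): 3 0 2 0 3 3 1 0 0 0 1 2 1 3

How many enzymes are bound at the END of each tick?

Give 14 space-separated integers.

Answer: 3 3 2 2 3 4 4 3 0 0 1 3 3 4

Derivation:
t=0: arr=3 -> substrate=0 bound=3 product=0
t=1: arr=0 -> substrate=0 bound=3 product=0
t=2: arr=2 -> substrate=0 bound=2 product=3
t=3: arr=0 -> substrate=0 bound=2 product=3
t=4: arr=3 -> substrate=0 bound=3 product=5
t=5: arr=3 -> substrate=2 bound=4 product=5
t=6: arr=1 -> substrate=0 bound=4 product=8
t=7: arr=0 -> substrate=0 bound=3 product=9
t=8: arr=0 -> substrate=0 bound=0 product=12
t=9: arr=0 -> substrate=0 bound=0 product=12
t=10: arr=1 -> substrate=0 bound=1 product=12
t=11: arr=2 -> substrate=0 bound=3 product=12
t=12: arr=1 -> substrate=0 bound=3 product=13
t=13: arr=3 -> substrate=0 bound=4 product=15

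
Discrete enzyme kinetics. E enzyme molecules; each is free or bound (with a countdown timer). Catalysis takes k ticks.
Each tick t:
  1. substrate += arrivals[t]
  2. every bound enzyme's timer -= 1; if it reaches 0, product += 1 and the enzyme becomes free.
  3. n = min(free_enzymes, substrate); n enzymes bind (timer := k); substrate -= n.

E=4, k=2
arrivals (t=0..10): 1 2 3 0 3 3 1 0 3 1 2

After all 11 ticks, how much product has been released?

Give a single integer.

t=0: arr=1 -> substrate=0 bound=1 product=0
t=1: arr=2 -> substrate=0 bound=3 product=0
t=2: arr=3 -> substrate=1 bound=4 product=1
t=3: arr=0 -> substrate=0 bound=3 product=3
t=4: arr=3 -> substrate=0 bound=4 product=5
t=5: arr=3 -> substrate=2 bound=4 product=6
t=6: arr=1 -> substrate=0 bound=4 product=9
t=7: arr=0 -> substrate=0 bound=3 product=10
t=8: arr=3 -> substrate=0 bound=3 product=13
t=9: arr=1 -> substrate=0 bound=4 product=13
t=10: arr=2 -> substrate=0 bound=3 product=16

Answer: 16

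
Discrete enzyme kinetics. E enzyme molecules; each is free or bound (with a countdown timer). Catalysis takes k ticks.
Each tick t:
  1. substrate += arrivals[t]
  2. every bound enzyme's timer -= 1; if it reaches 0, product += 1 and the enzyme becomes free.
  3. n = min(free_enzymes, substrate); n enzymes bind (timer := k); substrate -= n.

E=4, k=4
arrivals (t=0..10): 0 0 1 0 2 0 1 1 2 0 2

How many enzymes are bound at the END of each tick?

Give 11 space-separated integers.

Answer: 0 0 1 1 3 3 3 4 4 4 4

Derivation:
t=0: arr=0 -> substrate=0 bound=0 product=0
t=1: arr=0 -> substrate=0 bound=0 product=0
t=2: arr=1 -> substrate=0 bound=1 product=0
t=3: arr=0 -> substrate=0 bound=1 product=0
t=4: arr=2 -> substrate=0 bound=3 product=0
t=5: arr=0 -> substrate=0 bound=3 product=0
t=6: arr=1 -> substrate=0 bound=3 product=1
t=7: arr=1 -> substrate=0 bound=4 product=1
t=8: arr=2 -> substrate=0 bound=4 product=3
t=9: arr=0 -> substrate=0 bound=4 product=3
t=10: arr=2 -> substrate=1 bound=4 product=4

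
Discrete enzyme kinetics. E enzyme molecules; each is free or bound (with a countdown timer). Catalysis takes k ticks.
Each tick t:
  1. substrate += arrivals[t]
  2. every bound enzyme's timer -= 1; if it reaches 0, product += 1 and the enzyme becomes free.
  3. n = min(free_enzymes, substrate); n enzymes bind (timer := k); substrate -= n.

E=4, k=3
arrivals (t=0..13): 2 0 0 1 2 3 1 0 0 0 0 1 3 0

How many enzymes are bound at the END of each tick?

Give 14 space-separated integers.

Answer: 2 2 2 1 3 4 4 4 3 2 0 1 4 4

Derivation:
t=0: arr=2 -> substrate=0 bound=2 product=0
t=1: arr=0 -> substrate=0 bound=2 product=0
t=2: arr=0 -> substrate=0 bound=2 product=0
t=3: arr=1 -> substrate=0 bound=1 product=2
t=4: arr=2 -> substrate=0 bound=3 product=2
t=5: arr=3 -> substrate=2 bound=4 product=2
t=6: arr=1 -> substrate=2 bound=4 product=3
t=7: arr=0 -> substrate=0 bound=4 product=5
t=8: arr=0 -> substrate=0 bound=3 product=6
t=9: arr=0 -> substrate=0 bound=2 product=7
t=10: arr=0 -> substrate=0 bound=0 product=9
t=11: arr=1 -> substrate=0 bound=1 product=9
t=12: arr=3 -> substrate=0 bound=4 product=9
t=13: arr=0 -> substrate=0 bound=4 product=9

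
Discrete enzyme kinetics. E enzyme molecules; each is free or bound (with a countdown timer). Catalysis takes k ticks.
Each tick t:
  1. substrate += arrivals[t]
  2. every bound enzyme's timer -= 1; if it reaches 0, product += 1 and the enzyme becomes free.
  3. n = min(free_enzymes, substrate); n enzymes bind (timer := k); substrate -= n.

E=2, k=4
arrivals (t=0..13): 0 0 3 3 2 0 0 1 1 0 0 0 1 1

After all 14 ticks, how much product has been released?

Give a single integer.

t=0: arr=0 -> substrate=0 bound=0 product=0
t=1: arr=0 -> substrate=0 bound=0 product=0
t=2: arr=3 -> substrate=1 bound=2 product=0
t=3: arr=3 -> substrate=4 bound=2 product=0
t=4: arr=2 -> substrate=6 bound=2 product=0
t=5: arr=0 -> substrate=6 bound=2 product=0
t=6: arr=0 -> substrate=4 bound=2 product=2
t=7: arr=1 -> substrate=5 bound=2 product=2
t=8: arr=1 -> substrate=6 bound=2 product=2
t=9: arr=0 -> substrate=6 bound=2 product=2
t=10: arr=0 -> substrate=4 bound=2 product=4
t=11: arr=0 -> substrate=4 bound=2 product=4
t=12: arr=1 -> substrate=5 bound=2 product=4
t=13: arr=1 -> substrate=6 bound=2 product=4

Answer: 4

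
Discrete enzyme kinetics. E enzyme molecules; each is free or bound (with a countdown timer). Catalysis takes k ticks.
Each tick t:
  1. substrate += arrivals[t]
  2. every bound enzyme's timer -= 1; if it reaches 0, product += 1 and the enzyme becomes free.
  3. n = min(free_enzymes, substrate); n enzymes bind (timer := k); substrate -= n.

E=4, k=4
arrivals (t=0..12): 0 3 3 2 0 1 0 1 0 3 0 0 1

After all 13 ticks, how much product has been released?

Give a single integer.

t=0: arr=0 -> substrate=0 bound=0 product=0
t=1: arr=3 -> substrate=0 bound=3 product=0
t=2: arr=3 -> substrate=2 bound=4 product=0
t=3: arr=2 -> substrate=4 bound=4 product=0
t=4: arr=0 -> substrate=4 bound=4 product=0
t=5: arr=1 -> substrate=2 bound=4 product=3
t=6: arr=0 -> substrate=1 bound=4 product=4
t=7: arr=1 -> substrate=2 bound=4 product=4
t=8: arr=0 -> substrate=2 bound=4 product=4
t=9: arr=3 -> substrate=2 bound=4 product=7
t=10: arr=0 -> substrate=1 bound=4 product=8
t=11: arr=0 -> substrate=1 bound=4 product=8
t=12: arr=1 -> substrate=2 bound=4 product=8

Answer: 8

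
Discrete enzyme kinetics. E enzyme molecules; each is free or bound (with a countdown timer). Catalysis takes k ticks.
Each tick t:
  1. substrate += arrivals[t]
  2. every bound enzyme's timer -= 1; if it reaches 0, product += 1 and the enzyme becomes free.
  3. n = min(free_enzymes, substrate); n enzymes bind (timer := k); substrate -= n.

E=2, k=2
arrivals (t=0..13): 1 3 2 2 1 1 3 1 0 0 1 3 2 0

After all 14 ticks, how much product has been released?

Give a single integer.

t=0: arr=1 -> substrate=0 bound=1 product=0
t=1: arr=3 -> substrate=2 bound=2 product=0
t=2: arr=2 -> substrate=3 bound=2 product=1
t=3: arr=2 -> substrate=4 bound=2 product=2
t=4: arr=1 -> substrate=4 bound=2 product=3
t=5: arr=1 -> substrate=4 bound=2 product=4
t=6: arr=3 -> substrate=6 bound=2 product=5
t=7: arr=1 -> substrate=6 bound=2 product=6
t=8: arr=0 -> substrate=5 bound=2 product=7
t=9: arr=0 -> substrate=4 bound=2 product=8
t=10: arr=1 -> substrate=4 bound=2 product=9
t=11: arr=3 -> substrate=6 bound=2 product=10
t=12: arr=2 -> substrate=7 bound=2 product=11
t=13: arr=0 -> substrate=6 bound=2 product=12

Answer: 12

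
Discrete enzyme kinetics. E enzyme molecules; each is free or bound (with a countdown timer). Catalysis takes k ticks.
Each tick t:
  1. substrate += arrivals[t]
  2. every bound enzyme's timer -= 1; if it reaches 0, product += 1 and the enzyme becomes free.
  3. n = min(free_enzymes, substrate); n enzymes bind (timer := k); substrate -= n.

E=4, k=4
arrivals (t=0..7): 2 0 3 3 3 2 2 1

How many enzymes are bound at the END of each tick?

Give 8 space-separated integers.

Answer: 2 2 4 4 4 4 4 4

Derivation:
t=0: arr=2 -> substrate=0 bound=2 product=0
t=1: arr=0 -> substrate=0 bound=2 product=0
t=2: arr=3 -> substrate=1 bound=4 product=0
t=3: arr=3 -> substrate=4 bound=4 product=0
t=4: arr=3 -> substrate=5 bound=4 product=2
t=5: arr=2 -> substrate=7 bound=4 product=2
t=6: arr=2 -> substrate=7 bound=4 product=4
t=7: arr=1 -> substrate=8 bound=4 product=4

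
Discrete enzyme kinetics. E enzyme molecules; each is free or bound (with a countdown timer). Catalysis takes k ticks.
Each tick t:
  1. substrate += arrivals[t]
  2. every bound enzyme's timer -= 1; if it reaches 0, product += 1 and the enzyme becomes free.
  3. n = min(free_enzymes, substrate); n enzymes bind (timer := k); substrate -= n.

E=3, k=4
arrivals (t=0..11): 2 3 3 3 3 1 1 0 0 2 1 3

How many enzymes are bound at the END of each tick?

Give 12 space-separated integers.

Answer: 2 3 3 3 3 3 3 3 3 3 3 3

Derivation:
t=0: arr=2 -> substrate=0 bound=2 product=0
t=1: arr=3 -> substrate=2 bound=3 product=0
t=2: arr=3 -> substrate=5 bound=3 product=0
t=3: arr=3 -> substrate=8 bound=3 product=0
t=4: arr=3 -> substrate=9 bound=3 product=2
t=5: arr=1 -> substrate=9 bound=3 product=3
t=6: arr=1 -> substrate=10 bound=3 product=3
t=7: arr=0 -> substrate=10 bound=3 product=3
t=8: arr=0 -> substrate=8 bound=3 product=5
t=9: arr=2 -> substrate=9 bound=3 product=6
t=10: arr=1 -> substrate=10 bound=3 product=6
t=11: arr=3 -> substrate=13 bound=3 product=6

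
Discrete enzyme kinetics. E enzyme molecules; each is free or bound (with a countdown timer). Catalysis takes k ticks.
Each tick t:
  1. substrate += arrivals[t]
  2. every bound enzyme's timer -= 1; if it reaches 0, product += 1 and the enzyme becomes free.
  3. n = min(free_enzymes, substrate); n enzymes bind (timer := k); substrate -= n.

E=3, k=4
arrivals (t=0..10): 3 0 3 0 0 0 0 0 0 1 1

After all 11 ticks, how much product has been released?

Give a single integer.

Answer: 6

Derivation:
t=0: arr=3 -> substrate=0 bound=3 product=0
t=1: arr=0 -> substrate=0 bound=3 product=0
t=2: arr=3 -> substrate=3 bound=3 product=0
t=3: arr=0 -> substrate=3 bound=3 product=0
t=4: arr=0 -> substrate=0 bound=3 product=3
t=5: arr=0 -> substrate=0 bound=3 product=3
t=6: arr=0 -> substrate=0 bound=3 product=3
t=7: arr=0 -> substrate=0 bound=3 product=3
t=8: arr=0 -> substrate=0 bound=0 product=6
t=9: arr=1 -> substrate=0 bound=1 product=6
t=10: arr=1 -> substrate=0 bound=2 product=6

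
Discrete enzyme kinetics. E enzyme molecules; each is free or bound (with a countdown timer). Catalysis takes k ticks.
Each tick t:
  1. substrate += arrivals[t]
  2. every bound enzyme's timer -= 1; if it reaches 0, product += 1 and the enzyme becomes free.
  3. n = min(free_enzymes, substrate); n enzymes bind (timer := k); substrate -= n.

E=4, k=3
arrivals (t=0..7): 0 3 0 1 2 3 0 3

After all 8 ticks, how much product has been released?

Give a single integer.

Answer: 6

Derivation:
t=0: arr=0 -> substrate=0 bound=0 product=0
t=1: arr=3 -> substrate=0 bound=3 product=0
t=2: arr=0 -> substrate=0 bound=3 product=0
t=3: arr=1 -> substrate=0 bound=4 product=0
t=4: arr=2 -> substrate=0 bound=3 product=3
t=5: arr=3 -> substrate=2 bound=4 product=3
t=6: arr=0 -> substrate=1 bound=4 product=4
t=7: arr=3 -> substrate=2 bound=4 product=6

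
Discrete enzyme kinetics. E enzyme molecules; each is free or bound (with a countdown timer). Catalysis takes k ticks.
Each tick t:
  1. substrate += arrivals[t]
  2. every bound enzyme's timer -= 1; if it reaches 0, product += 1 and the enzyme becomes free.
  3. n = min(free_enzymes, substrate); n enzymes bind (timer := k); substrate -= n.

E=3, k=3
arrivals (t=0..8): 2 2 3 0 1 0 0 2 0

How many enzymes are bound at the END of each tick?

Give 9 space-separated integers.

Answer: 2 3 3 3 3 3 3 3 3

Derivation:
t=0: arr=2 -> substrate=0 bound=2 product=0
t=1: arr=2 -> substrate=1 bound=3 product=0
t=2: arr=3 -> substrate=4 bound=3 product=0
t=3: arr=0 -> substrate=2 bound=3 product=2
t=4: arr=1 -> substrate=2 bound=3 product=3
t=5: arr=0 -> substrate=2 bound=3 product=3
t=6: arr=0 -> substrate=0 bound=3 product=5
t=7: arr=2 -> substrate=1 bound=3 product=6
t=8: arr=0 -> substrate=1 bound=3 product=6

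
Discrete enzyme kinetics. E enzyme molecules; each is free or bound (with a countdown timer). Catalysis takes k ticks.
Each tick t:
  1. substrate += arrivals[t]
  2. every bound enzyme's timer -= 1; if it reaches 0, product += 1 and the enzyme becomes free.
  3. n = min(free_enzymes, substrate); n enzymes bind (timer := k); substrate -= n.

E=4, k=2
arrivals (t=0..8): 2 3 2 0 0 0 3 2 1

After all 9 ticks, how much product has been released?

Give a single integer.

t=0: arr=2 -> substrate=0 bound=2 product=0
t=1: arr=3 -> substrate=1 bound=4 product=0
t=2: arr=2 -> substrate=1 bound=4 product=2
t=3: arr=0 -> substrate=0 bound=3 product=4
t=4: arr=0 -> substrate=0 bound=1 product=6
t=5: arr=0 -> substrate=0 bound=0 product=7
t=6: arr=3 -> substrate=0 bound=3 product=7
t=7: arr=2 -> substrate=1 bound=4 product=7
t=8: arr=1 -> substrate=0 bound=3 product=10

Answer: 10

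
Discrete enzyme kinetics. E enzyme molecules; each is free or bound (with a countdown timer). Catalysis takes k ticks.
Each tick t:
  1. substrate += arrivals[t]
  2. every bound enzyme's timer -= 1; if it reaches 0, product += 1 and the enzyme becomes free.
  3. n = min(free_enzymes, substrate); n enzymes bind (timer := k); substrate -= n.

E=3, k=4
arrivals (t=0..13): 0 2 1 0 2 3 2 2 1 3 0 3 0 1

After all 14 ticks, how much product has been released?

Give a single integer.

t=0: arr=0 -> substrate=0 bound=0 product=0
t=1: arr=2 -> substrate=0 bound=2 product=0
t=2: arr=1 -> substrate=0 bound=3 product=0
t=3: arr=0 -> substrate=0 bound=3 product=0
t=4: arr=2 -> substrate=2 bound=3 product=0
t=5: arr=3 -> substrate=3 bound=3 product=2
t=6: arr=2 -> substrate=4 bound=3 product=3
t=7: arr=2 -> substrate=6 bound=3 product=3
t=8: arr=1 -> substrate=7 bound=3 product=3
t=9: arr=3 -> substrate=8 bound=3 product=5
t=10: arr=0 -> substrate=7 bound=3 product=6
t=11: arr=3 -> substrate=10 bound=3 product=6
t=12: arr=0 -> substrate=10 bound=3 product=6
t=13: arr=1 -> substrate=9 bound=3 product=8

Answer: 8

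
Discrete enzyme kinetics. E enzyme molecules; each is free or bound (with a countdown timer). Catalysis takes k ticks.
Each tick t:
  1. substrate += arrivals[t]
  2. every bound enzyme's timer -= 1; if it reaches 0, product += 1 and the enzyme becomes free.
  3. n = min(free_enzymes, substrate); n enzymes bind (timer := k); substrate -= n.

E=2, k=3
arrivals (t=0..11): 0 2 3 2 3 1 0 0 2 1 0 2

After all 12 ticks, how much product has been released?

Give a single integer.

t=0: arr=0 -> substrate=0 bound=0 product=0
t=1: arr=2 -> substrate=0 bound=2 product=0
t=2: arr=3 -> substrate=3 bound=2 product=0
t=3: arr=2 -> substrate=5 bound=2 product=0
t=4: arr=3 -> substrate=6 bound=2 product=2
t=5: arr=1 -> substrate=7 bound=2 product=2
t=6: arr=0 -> substrate=7 bound=2 product=2
t=7: arr=0 -> substrate=5 bound=2 product=4
t=8: arr=2 -> substrate=7 bound=2 product=4
t=9: arr=1 -> substrate=8 bound=2 product=4
t=10: arr=0 -> substrate=6 bound=2 product=6
t=11: arr=2 -> substrate=8 bound=2 product=6

Answer: 6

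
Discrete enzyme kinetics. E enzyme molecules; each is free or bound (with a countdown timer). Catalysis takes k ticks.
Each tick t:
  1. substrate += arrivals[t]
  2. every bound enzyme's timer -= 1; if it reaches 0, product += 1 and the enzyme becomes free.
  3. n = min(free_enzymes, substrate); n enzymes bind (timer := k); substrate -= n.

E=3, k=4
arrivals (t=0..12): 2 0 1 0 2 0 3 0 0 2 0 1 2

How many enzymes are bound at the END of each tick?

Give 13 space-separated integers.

t=0: arr=2 -> substrate=0 bound=2 product=0
t=1: arr=0 -> substrate=0 bound=2 product=0
t=2: arr=1 -> substrate=0 bound=3 product=0
t=3: arr=0 -> substrate=0 bound=3 product=0
t=4: arr=2 -> substrate=0 bound=3 product=2
t=5: arr=0 -> substrate=0 bound=3 product=2
t=6: arr=3 -> substrate=2 bound=3 product=3
t=7: arr=0 -> substrate=2 bound=3 product=3
t=8: arr=0 -> substrate=0 bound=3 product=5
t=9: arr=2 -> substrate=2 bound=3 product=5
t=10: arr=0 -> substrate=1 bound=3 product=6
t=11: arr=1 -> substrate=2 bound=3 product=6
t=12: arr=2 -> substrate=2 bound=3 product=8

Answer: 2 2 3 3 3 3 3 3 3 3 3 3 3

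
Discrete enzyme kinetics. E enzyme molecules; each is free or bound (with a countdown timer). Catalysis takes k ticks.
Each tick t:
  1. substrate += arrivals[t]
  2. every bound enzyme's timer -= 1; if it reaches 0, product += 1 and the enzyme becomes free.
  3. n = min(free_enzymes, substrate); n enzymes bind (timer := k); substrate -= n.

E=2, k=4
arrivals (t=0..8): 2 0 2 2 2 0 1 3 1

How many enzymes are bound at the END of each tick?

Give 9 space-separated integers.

Answer: 2 2 2 2 2 2 2 2 2

Derivation:
t=0: arr=2 -> substrate=0 bound=2 product=0
t=1: arr=0 -> substrate=0 bound=2 product=0
t=2: arr=2 -> substrate=2 bound=2 product=0
t=3: arr=2 -> substrate=4 bound=2 product=0
t=4: arr=2 -> substrate=4 bound=2 product=2
t=5: arr=0 -> substrate=4 bound=2 product=2
t=6: arr=1 -> substrate=5 bound=2 product=2
t=7: arr=3 -> substrate=8 bound=2 product=2
t=8: arr=1 -> substrate=7 bound=2 product=4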